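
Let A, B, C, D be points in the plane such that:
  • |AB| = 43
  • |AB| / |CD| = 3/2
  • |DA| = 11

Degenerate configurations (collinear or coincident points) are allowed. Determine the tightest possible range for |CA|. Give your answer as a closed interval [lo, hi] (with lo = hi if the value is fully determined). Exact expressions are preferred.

|CA| ∈ [53/3, 119/3]  (≈ [17.6667, 39.6667])

|AB| ∈ {43}
|AD| ∈ {11}
|CD| ∈ {86/3}
|BD| ∈ [32, 54]
|AC| ∈ [53/3, 119/3]
|BC| ∈ [10/3, 248/3]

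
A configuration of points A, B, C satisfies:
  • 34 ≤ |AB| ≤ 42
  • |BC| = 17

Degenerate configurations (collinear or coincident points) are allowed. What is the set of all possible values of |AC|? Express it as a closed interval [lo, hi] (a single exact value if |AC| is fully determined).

|AC| ∈ [17, 59]  (≈ [17.0000, 59.0000])

|AB| ∈ [34, 42]
|BC| ∈ {17}
|AC| ∈ [17, 59]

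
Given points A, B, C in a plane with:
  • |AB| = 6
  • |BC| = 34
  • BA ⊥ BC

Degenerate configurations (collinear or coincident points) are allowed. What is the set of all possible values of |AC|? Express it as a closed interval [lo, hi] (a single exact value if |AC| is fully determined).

|AC| = 2·√(298)  (≈ 34.5254)

|AB| ∈ {6}
|BC| ∈ {34}
|AC| ∈ {2·√(298)}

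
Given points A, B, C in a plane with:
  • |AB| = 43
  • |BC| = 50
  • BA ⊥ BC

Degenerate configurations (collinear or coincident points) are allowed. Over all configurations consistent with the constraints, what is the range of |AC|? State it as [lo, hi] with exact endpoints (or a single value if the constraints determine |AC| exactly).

|AC| = √(4349)  (≈ 65.9469)

|AB| ∈ {43}
|BC| ∈ {50}
|AC| ∈ {√(4349)}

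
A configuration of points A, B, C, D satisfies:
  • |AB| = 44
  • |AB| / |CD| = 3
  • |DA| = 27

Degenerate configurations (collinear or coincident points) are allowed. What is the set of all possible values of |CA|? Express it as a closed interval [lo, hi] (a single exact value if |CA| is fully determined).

|CA| ∈ [37/3, 125/3]  (≈ [12.3333, 41.6667])

|AB| ∈ {44}
|AD| ∈ {27}
|CD| ∈ {44/3}
|BD| ∈ [17, 71]
|AC| ∈ [37/3, 125/3]
|BC| ∈ [7/3, 257/3]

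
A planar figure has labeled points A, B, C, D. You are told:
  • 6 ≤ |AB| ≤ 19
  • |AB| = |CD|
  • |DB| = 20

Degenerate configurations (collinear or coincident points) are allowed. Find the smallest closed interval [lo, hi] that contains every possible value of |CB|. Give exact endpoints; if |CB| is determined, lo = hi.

|AB| ∈ [6, 19]
|BD| ∈ {20}
|CD| ∈ [6, 19]
|AD| ∈ [1, 39]
|BC| ∈ [1, 39]
|AC| ∈ [0, 58]

|CB| ∈ [1, 39]  (≈ [1.0000, 39.0000])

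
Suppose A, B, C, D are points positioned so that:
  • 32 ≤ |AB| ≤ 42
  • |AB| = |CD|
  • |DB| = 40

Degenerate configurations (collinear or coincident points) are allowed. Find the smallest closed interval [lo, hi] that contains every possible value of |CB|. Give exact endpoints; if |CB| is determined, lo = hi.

|AB| ∈ [32, 42]
|BD| ∈ {40}
|CD| ∈ [32, 42]
|AD| ∈ [0, 82]
|BC| ∈ [0, 82]
|AC| ∈ [0, 124]

|CB| ∈ [0, 82]  (≈ [0.0000, 82.0000])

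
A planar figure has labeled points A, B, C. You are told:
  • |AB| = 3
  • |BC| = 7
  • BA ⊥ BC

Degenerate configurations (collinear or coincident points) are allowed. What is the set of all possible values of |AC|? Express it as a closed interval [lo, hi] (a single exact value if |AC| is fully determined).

|AC| = √(58)  (≈ 7.6158)

|AB| ∈ {3}
|BC| ∈ {7}
|AC| ∈ {√(58)}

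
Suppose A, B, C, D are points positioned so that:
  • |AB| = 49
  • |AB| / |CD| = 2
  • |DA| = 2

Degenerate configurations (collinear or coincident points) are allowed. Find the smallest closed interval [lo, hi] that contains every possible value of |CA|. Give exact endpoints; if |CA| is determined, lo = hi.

|CA| ∈ [45/2, 53/2]  (≈ [22.5000, 26.5000])

|AB| ∈ {49}
|AD| ∈ {2}
|CD| ∈ {49/2}
|BD| ∈ [47, 51]
|AC| ∈ [45/2, 53/2]
|BC| ∈ [45/2, 151/2]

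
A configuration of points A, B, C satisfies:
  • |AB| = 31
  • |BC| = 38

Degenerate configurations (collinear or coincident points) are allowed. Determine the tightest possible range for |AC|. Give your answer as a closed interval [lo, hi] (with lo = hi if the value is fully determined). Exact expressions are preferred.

|AB| ∈ {31}
|BC| ∈ {38}
|AC| ∈ [7, 69]

|AC| ∈ [7, 69]  (≈ [7.0000, 69.0000])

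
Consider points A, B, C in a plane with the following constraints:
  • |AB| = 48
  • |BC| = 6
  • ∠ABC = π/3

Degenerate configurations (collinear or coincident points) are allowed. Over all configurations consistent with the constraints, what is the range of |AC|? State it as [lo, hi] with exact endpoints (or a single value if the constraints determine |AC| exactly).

|AC| = 6·√(57)  (≈ 45.2990)

|AB| ∈ {48}
|BC| ∈ {6}
|AC| ∈ {6·√(57)}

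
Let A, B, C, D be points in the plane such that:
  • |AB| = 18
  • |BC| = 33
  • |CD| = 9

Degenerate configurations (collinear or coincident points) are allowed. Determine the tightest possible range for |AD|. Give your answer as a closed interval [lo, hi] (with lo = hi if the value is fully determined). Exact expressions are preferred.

|AB| ∈ {18}
|BC| ∈ {33}
|CD| ∈ {9}
|AC| ∈ [15, 51]
|BD| ∈ [24, 42]
|AD| ∈ [6, 60]

|AD| ∈ [6, 60]  (≈ [6.0000, 60.0000])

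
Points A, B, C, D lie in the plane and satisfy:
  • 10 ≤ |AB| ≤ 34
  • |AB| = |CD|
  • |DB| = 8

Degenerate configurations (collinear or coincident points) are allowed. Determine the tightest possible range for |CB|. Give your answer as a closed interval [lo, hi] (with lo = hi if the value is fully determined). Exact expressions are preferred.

|AB| ∈ [10, 34]
|BD| ∈ {8}
|CD| ∈ [10, 34]
|AD| ∈ [2, 42]
|BC| ∈ [2, 42]
|AC| ∈ [0, 76]

|CB| ∈ [2, 42]  (≈ [2.0000, 42.0000])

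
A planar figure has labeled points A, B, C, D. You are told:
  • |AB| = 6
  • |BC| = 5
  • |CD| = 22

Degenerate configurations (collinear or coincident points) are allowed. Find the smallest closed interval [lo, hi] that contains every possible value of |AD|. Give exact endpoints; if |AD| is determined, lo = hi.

|AD| ∈ [11, 33]  (≈ [11.0000, 33.0000])

|AB| ∈ {6}
|BC| ∈ {5}
|CD| ∈ {22}
|AC| ∈ [1, 11]
|BD| ∈ [17, 27]
|AD| ∈ [11, 33]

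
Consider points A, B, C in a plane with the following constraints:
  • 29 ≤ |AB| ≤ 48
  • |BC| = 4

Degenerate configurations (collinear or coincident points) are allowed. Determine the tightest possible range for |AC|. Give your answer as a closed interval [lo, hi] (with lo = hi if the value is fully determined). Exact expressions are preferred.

|AB| ∈ [29, 48]
|BC| ∈ {4}
|AC| ∈ [25, 52]

|AC| ∈ [25, 52]  (≈ [25.0000, 52.0000])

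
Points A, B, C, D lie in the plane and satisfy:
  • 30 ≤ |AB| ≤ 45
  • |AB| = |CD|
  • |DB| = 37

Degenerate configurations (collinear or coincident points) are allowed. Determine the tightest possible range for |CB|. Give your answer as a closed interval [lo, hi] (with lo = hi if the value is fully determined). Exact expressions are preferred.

|CB| ∈ [0, 82]  (≈ [0.0000, 82.0000])

|AB| ∈ [30, 45]
|BD| ∈ {37}
|CD| ∈ [30, 45]
|AD| ∈ [0, 82]
|BC| ∈ [0, 82]
|AC| ∈ [0, 127]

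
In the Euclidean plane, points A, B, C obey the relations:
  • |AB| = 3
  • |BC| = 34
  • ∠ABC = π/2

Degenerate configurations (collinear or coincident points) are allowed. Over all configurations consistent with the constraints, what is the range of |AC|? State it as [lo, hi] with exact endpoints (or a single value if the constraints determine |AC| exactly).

|AC| = √(1165)  (≈ 34.1321)

|AB| ∈ {3}
|BC| ∈ {34}
|AC| ∈ {√(1165)}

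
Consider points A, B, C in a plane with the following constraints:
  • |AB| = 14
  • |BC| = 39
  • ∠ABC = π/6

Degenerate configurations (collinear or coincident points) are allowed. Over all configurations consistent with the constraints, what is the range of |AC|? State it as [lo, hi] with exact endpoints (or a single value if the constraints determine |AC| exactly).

|AC| = √(1717 - 546·√(3))  (≈ 27.7723)

|AB| ∈ {14}
|BC| ∈ {39}
|AC| ∈ {√(1717 - 546·√(3))}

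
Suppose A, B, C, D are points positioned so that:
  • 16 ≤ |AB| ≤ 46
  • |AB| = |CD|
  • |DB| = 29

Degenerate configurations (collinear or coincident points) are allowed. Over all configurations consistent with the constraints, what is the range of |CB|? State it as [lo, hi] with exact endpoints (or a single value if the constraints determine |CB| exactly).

|AB| ∈ [16, 46]
|BD| ∈ {29}
|CD| ∈ [16, 46]
|AD| ∈ [0, 75]
|BC| ∈ [0, 75]
|AC| ∈ [0, 121]

|CB| ∈ [0, 75]  (≈ [0.0000, 75.0000])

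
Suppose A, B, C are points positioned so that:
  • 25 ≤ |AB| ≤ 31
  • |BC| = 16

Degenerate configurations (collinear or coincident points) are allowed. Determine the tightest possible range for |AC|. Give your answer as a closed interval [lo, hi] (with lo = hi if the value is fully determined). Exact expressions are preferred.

|AB| ∈ [25, 31]
|BC| ∈ {16}
|AC| ∈ [9, 47]

|AC| ∈ [9, 47]  (≈ [9.0000, 47.0000])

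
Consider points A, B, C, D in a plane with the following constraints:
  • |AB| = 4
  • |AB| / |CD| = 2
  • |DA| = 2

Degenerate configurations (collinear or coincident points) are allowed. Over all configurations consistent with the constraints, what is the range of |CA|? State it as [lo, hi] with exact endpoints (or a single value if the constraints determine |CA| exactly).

|CA| ∈ [0, 4]  (≈ [0.0000, 4.0000])

|AB| ∈ {4}
|AD| ∈ {2}
|CD| ∈ {2}
|BD| ∈ [2, 6]
|AC| ∈ [0, 4]
|BC| ∈ [0, 8]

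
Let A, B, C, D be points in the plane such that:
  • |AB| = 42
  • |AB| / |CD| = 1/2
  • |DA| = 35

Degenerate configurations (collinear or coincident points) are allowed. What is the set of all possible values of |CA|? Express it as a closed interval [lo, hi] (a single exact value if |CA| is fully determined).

|AB| ∈ {42}
|AD| ∈ {35}
|CD| ∈ {84}
|BD| ∈ [7, 77]
|AC| ∈ [49, 119]
|BC| ∈ [7, 161]

|CA| ∈ [49, 119]  (≈ [49.0000, 119.0000])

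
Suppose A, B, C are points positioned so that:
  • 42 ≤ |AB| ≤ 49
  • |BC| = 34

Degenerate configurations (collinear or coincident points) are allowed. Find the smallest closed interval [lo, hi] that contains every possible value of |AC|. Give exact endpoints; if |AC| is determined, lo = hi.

|AB| ∈ [42, 49]
|BC| ∈ {34}
|AC| ∈ [8, 83]

|AC| ∈ [8, 83]  (≈ [8.0000, 83.0000])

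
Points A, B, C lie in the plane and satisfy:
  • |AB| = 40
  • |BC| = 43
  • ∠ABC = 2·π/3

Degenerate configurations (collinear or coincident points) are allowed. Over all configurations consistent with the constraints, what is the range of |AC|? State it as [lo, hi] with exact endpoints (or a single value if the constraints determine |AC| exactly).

|AC| = √(5169)  (≈ 71.8958)

|AB| ∈ {40}
|BC| ∈ {43}
|AC| ∈ {√(5169)}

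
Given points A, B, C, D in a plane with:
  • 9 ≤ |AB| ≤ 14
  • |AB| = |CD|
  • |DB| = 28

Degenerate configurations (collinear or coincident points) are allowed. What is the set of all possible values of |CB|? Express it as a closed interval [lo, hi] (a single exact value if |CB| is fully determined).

|AB| ∈ [9, 14]
|BD| ∈ {28}
|CD| ∈ [9, 14]
|AD| ∈ [14, 42]
|BC| ∈ [14, 42]
|AC| ∈ [0, 56]

|CB| ∈ [14, 42]  (≈ [14.0000, 42.0000])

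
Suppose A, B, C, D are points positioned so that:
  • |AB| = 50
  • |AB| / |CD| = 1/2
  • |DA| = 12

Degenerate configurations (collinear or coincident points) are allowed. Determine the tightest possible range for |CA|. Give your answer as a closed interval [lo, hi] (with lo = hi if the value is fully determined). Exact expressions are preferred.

|AB| ∈ {50}
|AD| ∈ {12}
|CD| ∈ {100}
|BD| ∈ [38, 62]
|AC| ∈ [88, 112]
|BC| ∈ [38, 162]

|CA| ∈ [88, 112]  (≈ [88.0000, 112.0000])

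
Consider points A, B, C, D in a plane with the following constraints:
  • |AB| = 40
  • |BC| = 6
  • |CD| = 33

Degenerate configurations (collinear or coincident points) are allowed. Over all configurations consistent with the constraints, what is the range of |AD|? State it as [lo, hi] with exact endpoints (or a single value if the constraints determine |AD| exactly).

|AD| ∈ [1, 79]  (≈ [1.0000, 79.0000])

|AB| ∈ {40}
|BC| ∈ {6}
|CD| ∈ {33}
|AC| ∈ [34, 46]
|BD| ∈ [27, 39]
|AD| ∈ [1, 79]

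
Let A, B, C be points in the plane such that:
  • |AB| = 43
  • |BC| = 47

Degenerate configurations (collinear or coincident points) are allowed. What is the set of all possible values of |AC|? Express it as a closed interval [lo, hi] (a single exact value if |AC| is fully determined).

|AB| ∈ {43}
|BC| ∈ {47}
|AC| ∈ [4, 90]

|AC| ∈ [4, 90]  (≈ [4.0000, 90.0000])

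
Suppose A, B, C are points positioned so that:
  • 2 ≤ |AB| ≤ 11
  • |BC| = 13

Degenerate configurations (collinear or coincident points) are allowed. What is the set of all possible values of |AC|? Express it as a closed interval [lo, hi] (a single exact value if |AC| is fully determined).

|AB| ∈ [2, 11]
|BC| ∈ {13}
|AC| ∈ [2, 24]

|AC| ∈ [2, 24]  (≈ [2.0000, 24.0000])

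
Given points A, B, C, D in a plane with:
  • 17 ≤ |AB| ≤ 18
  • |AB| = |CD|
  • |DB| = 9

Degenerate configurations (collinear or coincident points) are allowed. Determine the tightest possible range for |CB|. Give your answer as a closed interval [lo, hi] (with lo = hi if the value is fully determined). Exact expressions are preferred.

|CB| ∈ [8, 27]  (≈ [8.0000, 27.0000])

|AB| ∈ [17, 18]
|BD| ∈ {9}
|CD| ∈ [17, 18]
|AD| ∈ [8, 27]
|BC| ∈ [8, 27]
|AC| ∈ [0, 45]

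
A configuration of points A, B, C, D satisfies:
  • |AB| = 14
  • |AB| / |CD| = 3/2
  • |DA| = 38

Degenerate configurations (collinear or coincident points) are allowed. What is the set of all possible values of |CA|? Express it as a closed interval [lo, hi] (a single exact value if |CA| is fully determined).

|AB| ∈ {14}
|AD| ∈ {38}
|CD| ∈ {28/3}
|BD| ∈ [24, 52]
|AC| ∈ [86/3, 142/3]
|BC| ∈ [44/3, 184/3]

|CA| ∈ [86/3, 142/3]  (≈ [28.6667, 47.3333])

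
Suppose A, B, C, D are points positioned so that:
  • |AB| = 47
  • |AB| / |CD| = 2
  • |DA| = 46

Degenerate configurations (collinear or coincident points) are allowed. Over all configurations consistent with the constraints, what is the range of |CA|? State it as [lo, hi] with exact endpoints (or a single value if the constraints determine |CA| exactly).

|CA| ∈ [45/2, 139/2]  (≈ [22.5000, 69.5000])

|AB| ∈ {47}
|AD| ∈ {46}
|CD| ∈ {47/2}
|BD| ∈ [1, 93]
|AC| ∈ [45/2, 139/2]
|BC| ∈ [0, 233/2]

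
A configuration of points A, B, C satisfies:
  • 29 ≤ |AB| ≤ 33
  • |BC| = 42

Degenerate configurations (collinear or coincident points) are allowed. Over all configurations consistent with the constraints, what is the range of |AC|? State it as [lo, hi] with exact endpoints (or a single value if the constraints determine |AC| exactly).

|AB| ∈ [29, 33]
|BC| ∈ {42}
|AC| ∈ [9, 75]

|AC| ∈ [9, 75]  (≈ [9.0000, 75.0000])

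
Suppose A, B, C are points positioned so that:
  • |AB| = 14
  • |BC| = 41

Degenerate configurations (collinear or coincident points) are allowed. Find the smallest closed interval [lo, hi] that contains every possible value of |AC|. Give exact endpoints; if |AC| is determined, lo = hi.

|AC| ∈ [27, 55]  (≈ [27.0000, 55.0000])

|AB| ∈ {14}
|BC| ∈ {41}
|AC| ∈ [27, 55]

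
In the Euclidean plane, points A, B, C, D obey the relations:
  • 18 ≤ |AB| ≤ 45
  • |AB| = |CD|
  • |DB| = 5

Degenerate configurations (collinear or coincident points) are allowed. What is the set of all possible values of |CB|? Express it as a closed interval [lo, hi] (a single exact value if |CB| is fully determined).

|CB| ∈ [13, 50]  (≈ [13.0000, 50.0000])

|AB| ∈ [18, 45]
|BD| ∈ {5}
|CD| ∈ [18, 45]
|AD| ∈ [13, 50]
|BC| ∈ [13, 50]
|AC| ∈ [0, 95]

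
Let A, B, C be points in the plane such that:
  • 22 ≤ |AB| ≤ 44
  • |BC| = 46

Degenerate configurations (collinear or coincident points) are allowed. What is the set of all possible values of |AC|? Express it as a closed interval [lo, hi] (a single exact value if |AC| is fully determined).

|AB| ∈ [22, 44]
|BC| ∈ {46}
|AC| ∈ [2, 90]

|AC| ∈ [2, 90]  (≈ [2.0000, 90.0000])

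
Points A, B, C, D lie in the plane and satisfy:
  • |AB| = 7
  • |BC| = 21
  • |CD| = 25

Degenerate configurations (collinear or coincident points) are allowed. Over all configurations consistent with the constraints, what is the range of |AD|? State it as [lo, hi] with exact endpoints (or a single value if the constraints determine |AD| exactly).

|AB| ∈ {7}
|BC| ∈ {21}
|CD| ∈ {25}
|AC| ∈ [14, 28]
|BD| ∈ [4, 46]
|AD| ∈ [0, 53]

|AD| ∈ [0, 53]  (≈ [0.0000, 53.0000])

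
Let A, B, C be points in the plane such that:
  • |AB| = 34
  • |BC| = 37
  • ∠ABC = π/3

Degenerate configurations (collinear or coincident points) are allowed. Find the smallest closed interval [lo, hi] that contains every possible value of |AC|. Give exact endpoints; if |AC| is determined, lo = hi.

|AB| ∈ {34}
|BC| ∈ {37}
|AC| ∈ {√(1267)}

|AC| = √(1267)  (≈ 35.5949)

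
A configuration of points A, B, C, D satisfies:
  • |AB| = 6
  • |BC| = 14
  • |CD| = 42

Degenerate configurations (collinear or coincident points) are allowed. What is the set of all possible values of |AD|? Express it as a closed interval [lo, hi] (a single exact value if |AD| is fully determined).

|AB| ∈ {6}
|BC| ∈ {14}
|CD| ∈ {42}
|AC| ∈ [8, 20]
|BD| ∈ [28, 56]
|AD| ∈ [22, 62]

|AD| ∈ [22, 62]  (≈ [22.0000, 62.0000])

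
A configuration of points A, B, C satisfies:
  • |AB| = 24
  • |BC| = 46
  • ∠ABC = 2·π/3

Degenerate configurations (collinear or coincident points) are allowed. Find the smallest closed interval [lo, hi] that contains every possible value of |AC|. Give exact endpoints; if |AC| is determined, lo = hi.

|AB| ∈ {24}
|BC| ∈ {46}
|AC| ∈ {2·√(949)}

|AC| = 2·√(949)  (≈ 61.6117)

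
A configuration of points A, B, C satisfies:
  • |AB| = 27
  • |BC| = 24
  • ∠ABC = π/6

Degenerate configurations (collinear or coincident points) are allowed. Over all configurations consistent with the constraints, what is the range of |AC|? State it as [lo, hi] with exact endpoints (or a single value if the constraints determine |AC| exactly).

|AB| ∈ {27}
|BC| ∈ {24}
|AC| ∈ {3·√(145 - 72·√(3))}

|AC| = 3·√(145 - 72·√(3))  (≈ 13.5141)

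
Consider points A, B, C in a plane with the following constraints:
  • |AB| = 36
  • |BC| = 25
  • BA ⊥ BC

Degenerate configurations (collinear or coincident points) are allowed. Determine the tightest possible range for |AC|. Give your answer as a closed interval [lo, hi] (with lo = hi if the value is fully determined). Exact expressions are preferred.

|AC| = √(1921)  (≈ 43.8292)

|AB| ∈ {36}
|BC| ∈ {25}
|AC| ∈ {√(1921)}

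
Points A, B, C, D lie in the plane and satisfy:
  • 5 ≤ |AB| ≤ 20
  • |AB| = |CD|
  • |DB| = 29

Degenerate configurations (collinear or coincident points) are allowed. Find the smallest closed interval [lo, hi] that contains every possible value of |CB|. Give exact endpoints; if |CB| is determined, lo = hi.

|CB| ∈ [9, 49]  (≈ [9.0000, 49.0000])

|AB| ∈ [5, 20]
|BD| ∈ {29}
|CD| ∈ [5, 20]
|AD| ∈ [9, 49]
|BC| ∈ [9, 49]
|AC| ∈ [0, 69]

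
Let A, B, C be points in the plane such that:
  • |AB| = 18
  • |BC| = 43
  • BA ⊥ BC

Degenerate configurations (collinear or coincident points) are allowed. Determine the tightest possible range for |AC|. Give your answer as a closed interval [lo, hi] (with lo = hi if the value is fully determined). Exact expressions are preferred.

|AC| = √(2173)  (≈ 46.6154)

|AB| ∈ {18}
|BC| ∈ {43}
|AC| ∈ {√(2173)}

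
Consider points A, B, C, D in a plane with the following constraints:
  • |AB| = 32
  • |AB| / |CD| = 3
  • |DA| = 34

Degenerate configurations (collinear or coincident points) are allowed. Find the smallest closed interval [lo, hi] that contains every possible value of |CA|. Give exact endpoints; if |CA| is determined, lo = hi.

|AB| ∈ {32}
|AD| ∈ {34}
|CD| ∈ {32/3}
|BD| ∈ [2, 66]
|AC| ∈ [70/3, 134/3]
|BC| ∈ [0, 230/3]

|CA| ∈ [70/3, 134/3]  (≈ [23.3333, 44.6667])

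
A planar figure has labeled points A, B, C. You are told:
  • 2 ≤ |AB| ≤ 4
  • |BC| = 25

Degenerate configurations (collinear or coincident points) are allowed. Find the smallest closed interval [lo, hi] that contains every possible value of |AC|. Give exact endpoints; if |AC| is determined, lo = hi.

|AC| ∈ [21, 29]  (≈ [21.0000, 29.0000])

|AB| ∈ [2, 4]
|BC| ∈ {25}
|AC| ∈ [21, 29]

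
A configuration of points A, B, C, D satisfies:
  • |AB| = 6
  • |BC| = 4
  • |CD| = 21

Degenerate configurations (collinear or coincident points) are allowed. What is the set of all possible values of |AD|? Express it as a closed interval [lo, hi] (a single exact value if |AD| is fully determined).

|AD| ∈ [11, 31]  (≈ [11.0000, 31.0000])

|AB| ∈ {6}
|BC| ∈ {4}
|CD| ∈ {21}
|AC| ∈ [2, 10]
|BD| ∈ [17, 25]
|AD| ∈ [11, 31]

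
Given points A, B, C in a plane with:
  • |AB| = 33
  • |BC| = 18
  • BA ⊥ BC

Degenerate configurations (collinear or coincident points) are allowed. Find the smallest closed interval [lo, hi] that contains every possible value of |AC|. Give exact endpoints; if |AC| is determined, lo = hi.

|AC| = 3·√(157)  (≈ 37.5899)

|AB| ∈ {33}
|BC| ∈ {18}
|AC| ∈ {3·√(157)}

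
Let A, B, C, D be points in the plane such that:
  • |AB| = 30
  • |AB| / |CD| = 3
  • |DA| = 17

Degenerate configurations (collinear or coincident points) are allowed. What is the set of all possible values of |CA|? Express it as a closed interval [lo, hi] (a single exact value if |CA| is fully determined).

|CA| ∈ [7, 27]  (≈ [7.0000, 27.0000])

|AB| ∈ {30}
|AD| ∈ {17}
|CD| ∈ {10}
|BD| ∈ [13, 47]
|AC| ∈ [7, 27]
|BC| ∈ [3, 57]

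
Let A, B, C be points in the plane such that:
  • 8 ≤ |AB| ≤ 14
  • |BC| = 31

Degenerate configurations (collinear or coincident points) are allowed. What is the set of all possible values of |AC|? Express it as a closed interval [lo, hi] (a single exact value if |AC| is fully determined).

|AB| ∈ [8, 14]
|BC| ∈ {31}
|AC| ∈ [17, 45]

|AC| ∈ [17, 45]  (≈ [17.0000, 45.0000])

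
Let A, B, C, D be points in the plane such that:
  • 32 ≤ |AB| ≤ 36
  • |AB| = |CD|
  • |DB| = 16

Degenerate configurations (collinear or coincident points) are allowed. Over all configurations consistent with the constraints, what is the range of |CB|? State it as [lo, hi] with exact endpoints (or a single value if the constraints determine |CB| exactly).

|AB| ∈ [32, 36]
|BD| ∈ {16}
|CD| ∈ [32, 36]
|AD| ∈ [16, 52]
|BC| ∈ [16, 52]
|AC| ∈ [0, 88]

|CB| ∈ [16, 52]  (≈ [16.0000, 52.0000])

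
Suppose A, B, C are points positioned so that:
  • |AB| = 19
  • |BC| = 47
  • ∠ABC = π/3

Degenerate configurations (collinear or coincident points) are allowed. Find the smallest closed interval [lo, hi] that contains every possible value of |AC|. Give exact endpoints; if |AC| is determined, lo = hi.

|AB| ∈ {19}
|BC| ∈ {47}
|AC| ∈ {√(1677)}

|AC| = √(1677)  (≈ 40.9512)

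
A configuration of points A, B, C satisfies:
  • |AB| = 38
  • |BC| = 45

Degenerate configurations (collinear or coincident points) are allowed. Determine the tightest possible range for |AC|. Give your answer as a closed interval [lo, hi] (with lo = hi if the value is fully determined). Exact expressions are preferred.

|AC| ∈ [7, 83]  (≈ [7.0000, 83.0000])

|AB| ∈ {38}
|BC| ∈ {45}
|AC| ∈ [7, 83]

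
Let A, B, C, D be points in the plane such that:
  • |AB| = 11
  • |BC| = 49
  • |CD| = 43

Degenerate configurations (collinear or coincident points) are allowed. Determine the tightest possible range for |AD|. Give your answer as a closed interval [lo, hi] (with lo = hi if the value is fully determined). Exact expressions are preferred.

|AD| ∈ [0, 103]  (≈ [0.0000, 103.0000])

|AB| ∈ {11}
|BC| ∈ {49}
|CD| ∈ {43}
|AC| ∈ [38, 60]
|BD| ∈ [6, 92]
|AD| ∈ [0, 103]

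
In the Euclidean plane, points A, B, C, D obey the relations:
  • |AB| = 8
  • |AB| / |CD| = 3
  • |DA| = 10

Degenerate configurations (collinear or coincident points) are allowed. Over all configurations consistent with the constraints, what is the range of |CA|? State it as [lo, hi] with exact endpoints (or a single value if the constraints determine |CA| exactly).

|AB| ∈ {8}
|AD| ∈ {10}
|CD| ∈ {8/3}
|BD| ∈ [2, 18]
|AC| ∈ [22/3, 38/3]
|BC| ∈ [0, 62/3]

|CA| ∈ [22/3, 38/3]  (≈ [7.3333, 12.6667])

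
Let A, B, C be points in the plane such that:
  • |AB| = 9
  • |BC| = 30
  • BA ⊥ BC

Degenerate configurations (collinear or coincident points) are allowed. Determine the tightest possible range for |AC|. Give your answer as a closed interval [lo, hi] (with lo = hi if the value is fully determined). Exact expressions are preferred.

|AB| ∈ {9}
|BC| ∈ {30}
|AC| ∈ {3·√(109)}

|AC| = 3·√(109)  (≈ 31.3209)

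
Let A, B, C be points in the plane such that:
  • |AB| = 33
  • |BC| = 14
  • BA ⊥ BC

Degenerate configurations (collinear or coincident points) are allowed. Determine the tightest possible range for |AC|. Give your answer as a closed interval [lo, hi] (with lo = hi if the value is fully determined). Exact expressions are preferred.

|AC| = √(1285)  (≈ 35.8469)

|AB| ∈ {33}
|BC| ∈ {14}
|AC| ∈ {√(1285)}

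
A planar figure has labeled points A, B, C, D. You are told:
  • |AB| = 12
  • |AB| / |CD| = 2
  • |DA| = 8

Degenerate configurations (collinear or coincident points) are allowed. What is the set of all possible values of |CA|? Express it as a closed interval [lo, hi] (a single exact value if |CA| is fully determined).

|CA| ∈ [2, 14]  (≈ [2.0000, 14.0000])

|AB| ∈ {12}
|AD| ∈ {8}
|CD| ∈ {6}
|BD| ∈ [4, 20]
|AC| ∈ [2, 14]
|BC| ∈ [0, 26]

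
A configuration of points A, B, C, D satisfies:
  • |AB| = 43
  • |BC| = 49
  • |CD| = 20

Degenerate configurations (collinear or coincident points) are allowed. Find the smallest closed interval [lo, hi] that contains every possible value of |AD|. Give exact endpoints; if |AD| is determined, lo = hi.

|AB| ∈ {43}
|BC| ∈ {49}
|CD| ∈ {20}
|AC| ∈ [6, 92]
|BD| ∈ [29, 69]
|AD| ∈ [0, 112]

|AD| ∈ [0, 112]  (≈ [0.0000, 112.0000])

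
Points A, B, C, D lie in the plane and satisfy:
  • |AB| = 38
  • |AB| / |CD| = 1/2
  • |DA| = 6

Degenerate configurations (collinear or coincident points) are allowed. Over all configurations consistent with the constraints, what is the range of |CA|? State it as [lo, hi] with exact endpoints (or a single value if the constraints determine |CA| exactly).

|AB| ∈ {38}
|AD| ∈ {6}
|CD| ∈ {76}
|BD| ∈ [32, 44]
|AC| ∈ [70, 82]
|BC| ∈ [32, 120]

|CA| ∈ [70, 82]  (≈ [70.0000, 82.0000])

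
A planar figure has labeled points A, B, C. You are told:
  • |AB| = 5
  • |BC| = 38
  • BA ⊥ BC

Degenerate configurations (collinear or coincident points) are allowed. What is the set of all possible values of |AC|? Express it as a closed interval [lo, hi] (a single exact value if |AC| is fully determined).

|AC| = √(1469)  (≈ 38.3275)

|AB| ∈ {5}
|BC| ∈ {38}
|AC| ∈ {√(1469)}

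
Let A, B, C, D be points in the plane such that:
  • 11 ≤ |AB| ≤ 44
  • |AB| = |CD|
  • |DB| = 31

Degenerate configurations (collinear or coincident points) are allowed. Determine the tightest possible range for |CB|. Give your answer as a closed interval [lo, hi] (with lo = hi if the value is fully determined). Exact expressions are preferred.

|CB| ∈ [0, 75]  (≈ [0.0000, 75.0000])

|AB| ∈ [11, 44]
|BD| ∈ {31}
|CD| ∈ [11, 44]
|AD| ∈ [0, 75]
|BC| ∈ [0, 75]
|AC| ∈ [0, 119]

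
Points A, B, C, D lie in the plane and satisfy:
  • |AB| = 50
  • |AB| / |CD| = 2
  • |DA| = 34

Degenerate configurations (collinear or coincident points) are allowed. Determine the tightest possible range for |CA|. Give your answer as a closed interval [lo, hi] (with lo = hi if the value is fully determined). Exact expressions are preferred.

|AB| ∈ {50}
|AD| ∈ {34}
|CD| ∈ {25}
|BD| ∈ [16, 84]
|AC| ∈ [9, 59]
|BC| ∈ [0, 109]

|CA| ∈ [9, 59]  (≈ [9.0000, 59.0000])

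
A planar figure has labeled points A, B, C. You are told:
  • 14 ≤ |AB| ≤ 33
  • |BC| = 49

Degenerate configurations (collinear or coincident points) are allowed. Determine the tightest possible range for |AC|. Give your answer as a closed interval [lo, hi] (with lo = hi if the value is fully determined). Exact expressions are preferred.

|AC| ∈ [16, 82]  (≈ [16.0000, 82.0000])

|AB| ∈ [14, 33]
|BC| ∈ {49}
|AC| ∈ [16, 82]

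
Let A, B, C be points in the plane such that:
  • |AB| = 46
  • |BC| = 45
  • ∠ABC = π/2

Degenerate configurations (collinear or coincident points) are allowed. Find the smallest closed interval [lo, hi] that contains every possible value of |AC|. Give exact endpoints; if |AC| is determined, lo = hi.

|AB| ∈ {46}
|BC| ∈ {45}
|AC| ∈ {√(4141)}

|AC| = √(4141)  (≈ 64.3506)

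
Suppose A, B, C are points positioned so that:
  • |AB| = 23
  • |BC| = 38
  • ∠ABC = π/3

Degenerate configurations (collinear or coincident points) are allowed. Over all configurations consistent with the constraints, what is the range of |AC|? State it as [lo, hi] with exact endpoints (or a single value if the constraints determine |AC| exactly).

|AB| ∈ {23}
|BC| ∈ {38}
|AC| ∈ {√(1099)}

|AC| = √(1099)  (≈ 33.1512)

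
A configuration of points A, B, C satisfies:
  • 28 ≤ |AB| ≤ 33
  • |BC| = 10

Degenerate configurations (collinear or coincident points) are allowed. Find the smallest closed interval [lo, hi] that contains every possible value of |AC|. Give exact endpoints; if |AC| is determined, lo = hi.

|AB| ∈ [28, 33]
|BC| ∈ {10}
|AC| ∈ [18, 43]

|AC| ∈ [18, 43]  (≈ [18.0000, 43.0000])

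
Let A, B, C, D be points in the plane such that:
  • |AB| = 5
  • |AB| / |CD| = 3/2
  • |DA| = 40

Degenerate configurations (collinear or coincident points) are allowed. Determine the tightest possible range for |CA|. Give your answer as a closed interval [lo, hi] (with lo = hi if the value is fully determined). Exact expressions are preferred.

|AB| ∈ {5}
|AD| ∈ {40}
|CD| ∈ {10/3}
|BD| ∈ [35, 45]
|AC| ∈ [110/3, 130/3]
|BC| ∈ [95/3, 145/3]

|CA| ∈ [110/3, 130/3]  (≈ [36.6667, 43.3333])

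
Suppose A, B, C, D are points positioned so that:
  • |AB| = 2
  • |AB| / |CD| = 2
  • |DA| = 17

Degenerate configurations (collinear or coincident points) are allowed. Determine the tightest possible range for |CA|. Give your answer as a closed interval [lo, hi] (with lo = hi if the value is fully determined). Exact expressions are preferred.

|CA| ∈ [16, 18]  (≈ [16.0000, 18.0000])

|AB| ∈ {2}
|AD| ∈ {17}
|CD| ∈ {1}
|BD| ∈ [15, 19]
|AC| ∈ [16, 18]
|BC| ∈ [14, 20]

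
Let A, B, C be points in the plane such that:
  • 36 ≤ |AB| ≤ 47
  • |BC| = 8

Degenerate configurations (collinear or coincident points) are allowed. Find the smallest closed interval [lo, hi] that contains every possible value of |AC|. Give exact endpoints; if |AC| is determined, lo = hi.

|AB| ∈ [36, 47]
|BC| ∈ {8}
|AC| ∈ [28, 55]

|AC| ∈ [28, 55]  (≈ [28.0000, 55.0000])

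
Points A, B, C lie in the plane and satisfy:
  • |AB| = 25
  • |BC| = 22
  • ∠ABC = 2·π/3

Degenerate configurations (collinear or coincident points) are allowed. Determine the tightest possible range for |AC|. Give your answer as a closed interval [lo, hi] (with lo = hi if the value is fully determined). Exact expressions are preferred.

|AB| ∈ {25}
|BC| ∈ {22}
|AC| ∈ {√(1659)}

|AC| = √(1659)  (≈ 40.7308)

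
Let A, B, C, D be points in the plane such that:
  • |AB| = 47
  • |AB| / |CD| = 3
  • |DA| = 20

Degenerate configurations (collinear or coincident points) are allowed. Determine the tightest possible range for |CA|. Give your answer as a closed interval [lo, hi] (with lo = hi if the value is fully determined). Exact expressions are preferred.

|CA| ∈ [13/3, 107/3]  (≈ [4.3333, 35.6667])

|AB| ∈ {47}
|AD| ∈ {20}
|CD| ∈ {47/3}
|BD| ∈ [27, 67]
|AC| ∈ [13/3, 107/3]
|BC| ∈ [34/3, 248/3]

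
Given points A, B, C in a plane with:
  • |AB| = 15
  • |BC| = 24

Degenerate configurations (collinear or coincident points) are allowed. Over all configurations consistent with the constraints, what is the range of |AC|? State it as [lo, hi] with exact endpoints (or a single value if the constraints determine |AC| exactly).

|AC| ∈ [9, 39]  (≈ [9.0000, 39.0000])

|AB| ∈ {15}
|BC| ∈ {24}
|AC| ∈ [9, 39]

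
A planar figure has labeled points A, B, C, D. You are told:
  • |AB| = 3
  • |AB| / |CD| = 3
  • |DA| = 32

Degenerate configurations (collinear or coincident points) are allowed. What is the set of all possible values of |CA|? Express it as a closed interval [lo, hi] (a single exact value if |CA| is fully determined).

|AB| ∈ {3}
|AD| ∈ {32}
|CD| ∈ {1}
|BD| ∈ [29, 35]
|AC| ∈ [31, 33]
|BC| ∈ [28, 36]

|CA| ∈ [31, 33]  (≈ [31.0000, 33.0000])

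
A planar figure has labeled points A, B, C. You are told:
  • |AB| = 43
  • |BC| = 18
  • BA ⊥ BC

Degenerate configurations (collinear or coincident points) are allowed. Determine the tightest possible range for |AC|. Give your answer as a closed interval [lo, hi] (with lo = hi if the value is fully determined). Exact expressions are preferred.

|AC| = √(2173)  (≈ 46.6154)

|AB| ∈ {43}
|BC| ∈ {18}
|AC| ∈ {√(2173)}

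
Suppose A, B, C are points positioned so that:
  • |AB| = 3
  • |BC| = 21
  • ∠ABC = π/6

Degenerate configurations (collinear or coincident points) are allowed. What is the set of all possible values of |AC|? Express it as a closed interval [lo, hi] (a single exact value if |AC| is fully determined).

|AB| ∈ {3}
|BC| ∈ {21}
|AC| ∈ {3·√(50 - 7·√(3))}

|AC| = 3·√(50 - 7·√(3))  (≈ 18.4630)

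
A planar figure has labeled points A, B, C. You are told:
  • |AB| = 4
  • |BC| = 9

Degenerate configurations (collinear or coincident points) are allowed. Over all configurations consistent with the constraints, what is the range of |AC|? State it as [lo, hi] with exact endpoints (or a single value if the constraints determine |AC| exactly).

|AB| ∈ {4}
|BC| ∈ {9}
|AC| ∈ [5, 13]

|AC| ∈ [5, 13]  (≈ [5.0000, 13.0000])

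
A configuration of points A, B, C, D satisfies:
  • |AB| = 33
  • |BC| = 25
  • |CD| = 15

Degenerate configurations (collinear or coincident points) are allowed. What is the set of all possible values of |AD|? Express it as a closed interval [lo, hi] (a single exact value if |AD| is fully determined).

|AB| ∈ {33}
|BC| ∈ {25}
|CD| ∈ {15}
|AC| ∈ [8, 58]
|BD| ∈ [10, 40]
|AD| ∈ [0, 73]

|AD| ∈ [0, 73]  (≈ [0.0000, 73.0000])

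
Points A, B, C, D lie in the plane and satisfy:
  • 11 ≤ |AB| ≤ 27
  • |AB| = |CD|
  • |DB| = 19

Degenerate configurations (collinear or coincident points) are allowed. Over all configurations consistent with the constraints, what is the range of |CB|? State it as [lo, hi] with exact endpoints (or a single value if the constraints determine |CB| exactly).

|AB| ∈ [11, 27]
|BD| ∈ {19}
|CD| ∈ [11, 27]
|AD| ∈ [0, 46]
|BC| ∈ [0, 46]
|AC| ∈ [0, 73]

|CB| ∈ [0, 46]  (≈ [0.0000, 46.0000])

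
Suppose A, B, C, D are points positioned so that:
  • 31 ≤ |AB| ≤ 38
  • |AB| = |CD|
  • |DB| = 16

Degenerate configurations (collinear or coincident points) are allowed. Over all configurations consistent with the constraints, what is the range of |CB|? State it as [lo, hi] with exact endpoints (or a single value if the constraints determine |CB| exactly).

|AB| ∈ [31, 38]
|BD| ∈ {16}
|CD| ∈ [31, 38]
|AD| ∈ [15, 54]
|BC| ∈ [15, 54]
|AC| ∈ [0, 92]

|CB| ∈ [15, 54]  (≈ [15.0000, 54.0000])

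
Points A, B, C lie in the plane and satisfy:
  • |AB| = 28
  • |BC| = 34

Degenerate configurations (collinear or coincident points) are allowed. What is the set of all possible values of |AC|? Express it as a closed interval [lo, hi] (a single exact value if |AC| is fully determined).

|AC| ∈ [6, 62]  (≈ [6.0000, 62.0000])

|AB| ∈ {28}
|BC| ∈ {34}
|AC| ∈ [6, 62]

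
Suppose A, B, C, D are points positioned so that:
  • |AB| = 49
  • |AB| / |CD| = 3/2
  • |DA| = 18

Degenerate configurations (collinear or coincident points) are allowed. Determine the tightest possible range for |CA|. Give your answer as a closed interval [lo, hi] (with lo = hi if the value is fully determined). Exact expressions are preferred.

|AB| ∈ {49}
|AD| ∈ {18}
|CD| ∈ {98/3}
|BD| ∈ [31, 67]
|AC| ∈ [44/3, 152/3]
|BC| ∈ [0, 299/3]

|CA| ∈ [44/3, 152/3]  (≈ [14.6667, 50.6667])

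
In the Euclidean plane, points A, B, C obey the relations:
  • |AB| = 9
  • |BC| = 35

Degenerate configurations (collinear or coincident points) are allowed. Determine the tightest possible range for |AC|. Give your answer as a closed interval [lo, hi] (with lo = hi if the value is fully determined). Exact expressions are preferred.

|AC| ∈ [26, 44]  (≈ [26.0000, 44.0000])

|AB| ∈ {9}
|BC| ∈ {35}
|AC| ∈ [26, 44]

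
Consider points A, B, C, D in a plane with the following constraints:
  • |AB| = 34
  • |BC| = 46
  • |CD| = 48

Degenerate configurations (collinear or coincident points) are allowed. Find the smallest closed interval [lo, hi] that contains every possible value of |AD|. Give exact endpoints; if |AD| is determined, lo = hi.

|AD| ∈ [0, 128]  (≈ [0.0000, 128.0000])

|AB| ∈ {34}
|BC| ∈ {46}
|CD| ∈ {48}
|AC| ∈ [12, 80]
|BD| ∈ [2, 94]
|AD| ∈ [0, 128]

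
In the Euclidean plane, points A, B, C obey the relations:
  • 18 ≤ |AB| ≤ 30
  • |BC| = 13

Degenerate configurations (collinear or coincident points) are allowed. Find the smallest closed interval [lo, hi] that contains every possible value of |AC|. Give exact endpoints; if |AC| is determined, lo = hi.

|AB| ∈ [18, 30]
|BC| ∈ {13}
|AC| ∈ [5, 43]

|AC| ∈ [5, 43]  (≈ [5.0000, 43.0000])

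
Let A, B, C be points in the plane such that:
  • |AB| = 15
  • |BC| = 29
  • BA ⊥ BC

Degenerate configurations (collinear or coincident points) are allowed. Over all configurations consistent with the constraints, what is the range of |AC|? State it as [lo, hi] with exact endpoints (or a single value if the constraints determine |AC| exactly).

|AC| = √(1066)  (≈ 32.6497)

|AB| ∈ {15}
|BC| ∈ {29}
|AC| ∈ {√(1066)}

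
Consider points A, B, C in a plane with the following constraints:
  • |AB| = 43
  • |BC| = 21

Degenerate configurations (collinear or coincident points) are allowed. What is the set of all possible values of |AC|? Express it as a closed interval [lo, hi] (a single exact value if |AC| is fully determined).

|AC| ∈ [22, 64]  (≈ [22.0000, 64.0000])

|AB| ∈ {43}
|BC| ∈ {21}
|AC| ∈ [22, 64]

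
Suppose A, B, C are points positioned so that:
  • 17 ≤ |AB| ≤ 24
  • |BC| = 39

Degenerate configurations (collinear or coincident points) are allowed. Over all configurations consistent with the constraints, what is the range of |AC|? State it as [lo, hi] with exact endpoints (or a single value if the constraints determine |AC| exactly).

|AB| ∈ [17, 24]
|BC| ∈ {39}
|AC| ∈ [15, 63]

|AC| ∈ [15, 63]  (≈ [15.0000, 63.0000])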